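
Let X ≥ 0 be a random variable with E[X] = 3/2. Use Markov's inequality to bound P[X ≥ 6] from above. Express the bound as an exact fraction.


μ = E[X] = 3/2, a = 6.
Markov: P[X ≥ 6] ≤ μ/a = (3/2)/6 = 1/4.
Numerically: ≈ 0.250.
(Since a = 6 > μ = 1.500, the bound 1/4 is < 1 and informative.)

P[X ≥ 6] ≤ 1/4 ≈ 0.250.


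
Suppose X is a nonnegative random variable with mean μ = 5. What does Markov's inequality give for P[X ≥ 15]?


μ = E[X] = 5, a = 15.
Markov: P[X ≥ 15] ≤ μ/a = (5)/15 = 1/3.
Numerically: ≈ 0.3333.
(Since a = 15 > μ = 5.0000, the bound 1/3 is < 1 and informative.)

P[X ≥ 15] ≤ 1/3 ≈ 0.3333.


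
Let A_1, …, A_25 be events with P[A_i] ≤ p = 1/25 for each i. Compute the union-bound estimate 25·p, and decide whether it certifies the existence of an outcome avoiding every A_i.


Union bound: P[∪_{i=1}^{25} A_i] ≤ Σ_i P[A_i] ≤ 25·p = 25·(1/25) = 1.
Numerically: 1 ≈ 1.0000.
Is 1 < 1? NO.
Since the bound 1 is ≥ 1, the union bound is uninformative here; it does NOT by itself certify existence.

25·p = 1 ≈ 1.0000; existence NOT certified by the union bound.


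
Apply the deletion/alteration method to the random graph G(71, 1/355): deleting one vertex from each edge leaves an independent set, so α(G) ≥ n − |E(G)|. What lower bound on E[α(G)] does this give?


E[|E(G)|] = C(71, 2)·p = 2485 · (1/355) = 7.
E[α(G)] ≥ n − E[|E(G)|] = 71 − 7 = 64.
Numerically: ≈ 64.000.
(This is only a lower bound; the true E[α(G)] may be larger.)

E[α(G)] ≥ 64 ≈ 64.000.


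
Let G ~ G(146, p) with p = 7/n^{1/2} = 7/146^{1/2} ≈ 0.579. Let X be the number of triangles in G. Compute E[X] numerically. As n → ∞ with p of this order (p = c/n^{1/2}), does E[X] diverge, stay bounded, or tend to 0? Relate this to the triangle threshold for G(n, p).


Number of potential triangles: C(146, 3) = 508080.
Each occurs with probability p³ ≈ (0.579)³ ≈ 1.94431e-01.
By linearity: E[X] = C(146, 3)·p³ ≈ 508080 · 1.94431e-01 ≈ 98786.349.
Since α = 1/2 < 1, p = c/n^{1/2} ≫ 1/n is above the triangle threshold p ~ 1/n. Asymptotically E[X] ~ (c³/6)·n^{3(1−α)} = (7³/6)·n^{1.5} → ∞; triangles are abundant w.h.p.

E[X] ≈ 98786.349; in regime p = Θ(1/n^{1/2}) E[X] diverges (above the triangle threshold p ~ 1/n).


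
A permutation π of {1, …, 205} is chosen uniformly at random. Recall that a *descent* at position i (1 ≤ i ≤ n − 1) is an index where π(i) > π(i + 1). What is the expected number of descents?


Write X = Σ X_I over i = 1, …, 204, with X_I the indicator of one descent.
There are 204 indicators.
For each fixed i, the pair (π(i), π(i+1)) is a uniformly random ordered pair of distinct values from {1, …, 205}; by symmetry P[π(i) > π(i+1)] = 1/2.
By linearity: E[X] = 204 · (1/2) = (205 − 1) · (1/2) = 102 ≈ 102.000000.

E[X] = 102 = 102.000000.


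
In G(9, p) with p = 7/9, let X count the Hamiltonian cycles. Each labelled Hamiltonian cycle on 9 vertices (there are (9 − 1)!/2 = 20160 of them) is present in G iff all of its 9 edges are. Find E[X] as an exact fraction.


K_9 has (9 − 1)!/2 = 20160 labelled Hamiltonian cycles.
For each such Hamiltonian cycle H, let X_H = 1 if all 9 edges of H are present in G. Then P[X_H = 1] = p^{9} = (7/9)^{9} = 40353607/387420489.
Summing the indicators: E[X] = Σ_H E[X_H] = 20160 · p^{9} = 20160 · 40353607/387420489 = 90392079680/43046721.
Numerically: E[X] ≈ 2099.86.

E[X] = 20160 · (7/9)^{9} = 90392079680/43046721 ≈ 2099.86.


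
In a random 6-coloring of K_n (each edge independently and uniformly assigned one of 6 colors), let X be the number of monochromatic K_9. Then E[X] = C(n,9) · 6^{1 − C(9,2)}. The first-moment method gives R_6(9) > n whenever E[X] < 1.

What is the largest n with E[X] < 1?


We need C(n, 9) · 6^{1 − 36} < 1, i.e. C(n, 9) < 6^{36 − 1} = 1719070799748422591028658176.
Check values of n near the boundary:
  n = 4403: C(4403, 9) = 1699894433046281918452233150; 1699894433046281918452233150 < 1719070799748422591028658176? YES
  n = 4404: C(4404, 9) = 1703375445537161676647015880; 1703375445537161676647015880 < 1719070799748422591028658176? YES
  n = 4405: C(4405, 9) = 1706862792900636302463627150; 1706862792900636302463627150 < 1719070799748422591028658176? YES
  n = 4406: C(4406, 9) = 1710356485221788389505285700; 1710356485221788389505285700 < 1719070799748422591028658176? YES
  n = 4407: C(4407, 9) = 1713856532599459170657070050; 1713856532599459170657070050 < 1719070799748422591028658176? YES
  n = 4408: C(4408, 9) = 1717362945146264156457459600; 1717362945146264156457459600 < 1719070799748422591028658176? YES
  n = 4409: C(4409, 9) = 1720875732988608787686577131; 1720875732988608787686577131 < 1719070799748422591028658176? NO
  n = 4410: C(4410, 9) = 1724394906266704102180823710; 1724394906266704102180823710 < 1719070799748422591028658176? NO
The largest n with C(n, 9) < 1719070799748422591028658176 is n = 4408 (where E[X] = 35778394690547169926197075/35813974994758803979763712 ≈ 0.9990065). Hence R_6(9) > 4408, i.e. R_6(9) ≥ 4409.

Largest n = 4408; hence R_6(9) > 4408.


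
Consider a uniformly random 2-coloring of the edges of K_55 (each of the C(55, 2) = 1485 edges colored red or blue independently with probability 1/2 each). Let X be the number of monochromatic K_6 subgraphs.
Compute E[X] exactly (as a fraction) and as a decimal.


Let X = Σ_S X_S over the C(55, 6) = 28989675 subsets S of size 6, where X_S = 1 if the K_6 on S is monochromatic.
For a fixed S, the K_6 on S has C(6, 2) = 15 edges. P[all 15 edges red] = (1/2)^15, and likewise for blue, so P[monochromatic] = 2·(1/2)^15 = 2^{1 − 15} = 1/16384.
By linearity of expectation: E[X] = C(55, 6) · 2^{1 − 15} = 28989675 · 1/16384 = 28989675/16384.
Numerically: E[X] ≈ 1769.3893.

E[X] = C(55,6)·2^(1−C(6,2)) = 28989675/16384 ≈ 1769.3893.


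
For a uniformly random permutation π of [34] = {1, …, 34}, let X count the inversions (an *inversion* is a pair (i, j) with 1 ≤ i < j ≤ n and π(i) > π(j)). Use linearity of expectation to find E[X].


Write X = Σ X_I over the C(34, 2) = 561 pairs i < j, with X_I the indicator of one inversion.
There are 561 indicators.
For each fixed pair i < j, the values π(i) and π(j) are two distinct elements of {1, …, 34} in uniformly random order; by symmetry P[π(i) > π(j)] = 1/2.
By linearity: E[X] = 561 · (1/2) = C(34, 2) · (1/2) = 561/2 = 561/2 ≈ 280.500.

E[X] = 561/2 = 280.500.


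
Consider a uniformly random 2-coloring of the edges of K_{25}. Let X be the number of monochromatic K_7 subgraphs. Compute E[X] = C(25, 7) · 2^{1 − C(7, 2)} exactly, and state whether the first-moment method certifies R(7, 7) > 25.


E[X] = C(25, 7) · 2^{1 − 21} = 480700 · 2^{−20} = 480700/1048576.
As a reduced fraction: E[X] = 120175/262144 ≈ 0.4584312.
Is E[X] < 1? YES.
Since E[X] < 1, there exists a 2-coloring of K_{25} with no monochromatic K_7; hence R(7, 7) > 25.

E[X] = 120175/262144 ≈ 0.4584312; E[X] < 1, so R(7, 7) > 25.


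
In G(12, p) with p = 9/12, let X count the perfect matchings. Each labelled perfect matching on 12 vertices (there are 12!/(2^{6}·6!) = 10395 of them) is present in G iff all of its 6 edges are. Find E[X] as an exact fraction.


K_12 has 12!/(2^{6}·6!) = 10395 labelled perfect matchings.
For each such perfect matching H, let X_H = 1 if all 6 edges of H are present in G. Then P[X_H = 1] = p^{6} = (3/4)^{6} = 729/4096.
Summing the indicators: E[X] = Σ_H E[X_H] = 10395 · p^{6} = 10395 · 729/4096 = 7577955/4096.
Numerically: E[X] ≈ 1850.09.

E[X] = 10395 · (3/4)^{6} = 7577955/4096 ≈ 1850.09.


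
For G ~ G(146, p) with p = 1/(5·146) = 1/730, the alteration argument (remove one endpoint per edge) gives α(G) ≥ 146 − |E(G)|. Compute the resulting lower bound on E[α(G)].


E[|E(G)|] = C(146, 2)·p = 10585 · (1/730) = 29/2.
E[α(G)] ≥ n − E[|E(G)|] = 146 − 29/2 = 263/2.
Numerically: ≈ 131.500.
(This is only a lower bound; the true E[α(G)] may be larger.)

E[α(G)] ≥ 263/2 ≈ 131.500.


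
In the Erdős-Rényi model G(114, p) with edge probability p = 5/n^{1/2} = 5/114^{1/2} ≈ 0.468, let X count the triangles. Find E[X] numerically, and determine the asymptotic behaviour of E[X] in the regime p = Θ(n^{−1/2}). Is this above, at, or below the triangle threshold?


Number of potential triangles: C(114, 3) = 240464.
Each occurs with probability p³ ≈ (0.468)³ ≈ 1.02696e-01.
By linearity: E[X] = C(114, 3)·p³ ≈ 240464 · 1.02696e-01 ≈ 24694.646.
Since α = 1/2 < 1, p = c/n^{1/2} ≫ 1/n is above the triangle threshold p ~ 1/n. Asymptotically E[X] ~ (c³/6)·n^{3(1−α)} = (5³/6)·n^{1.5} → ∞; triangles are abundant w.h.p.

E[X] ≈ 24694.646; in regime p = Θ(1/n^{1/2}) E[X] diverges (above the triangle threshold p ~ 1/n).


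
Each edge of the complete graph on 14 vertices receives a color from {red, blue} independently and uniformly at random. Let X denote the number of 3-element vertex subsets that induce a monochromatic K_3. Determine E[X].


Let X = Σ_S X_S over the C(14, 3) = 364 subsets S of size 3, where X_S = 1 if the K_3 on S is monochromatic.
For a fixed S, the K_3 on S has C(3, 2) = 3 edges. P[all 3 edges red] = (1/2)^3, and likewise for blue, so P[monochromatic] = 2·(1/2)^3 = 2^{1 − 3} = 1/4.
By linearity of expectation: E[X] = C(14, 3) · 2^{1 − 3} = 364 · 1/4 = 91.
Numerically: E[X] ≈ 91.00000.

E[X] = C(14,3)·2^(1−C(3,2)) = 91 ≈ 91.00000.


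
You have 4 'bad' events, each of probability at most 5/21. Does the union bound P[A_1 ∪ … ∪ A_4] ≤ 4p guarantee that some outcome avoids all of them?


Union bound: P[∪_{i=1}^{4} A_i] ≤ Σ_i P[A_i] ≤ 4·p = 4·(5/21) = 20/21.
Numerically: 20/21 ≈ 0.952.
Is 20/21 < 1? YES.
Since P[∪ A_i] ≤ 20/21 < 1, the complement has P[∩ A_i^c] ≥ 1 − 20/21 = 1/21 > 0, so some outcome avoids every A_i.

4·p = 20/21 ≈ 0.952; existence CERTIFIED by the union bound.


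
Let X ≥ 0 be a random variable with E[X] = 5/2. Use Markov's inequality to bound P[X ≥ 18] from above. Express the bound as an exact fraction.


μ = E[X] = 5/2, a = 18.
Markov: P[X ≥ 18] ≤ μ/a = (5/2)/18 = 5/36.
Numerically: ≈ 0.138889.
(Since a = 18 > μ = 2.500000, the bound 5/36 is < 1 and informative.)

P[X ≥ 18] ≤ 5/36 ≈ 0.138889.


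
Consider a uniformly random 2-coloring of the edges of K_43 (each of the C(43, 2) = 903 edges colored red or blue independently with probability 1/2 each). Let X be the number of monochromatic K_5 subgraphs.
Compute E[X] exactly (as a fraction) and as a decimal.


Let X = Σ_S X_S over the C(43, 5) = 962598 subsets S of size 5, where X_S = 1 if the K_5 on S is monochromatic.
For a fixed S, the K_5 on S has C(5, 2) = 10 edges. P[all 10 edges red] = (1/2)^10, and likewise for blue, so P[monochromatic] = 2·(1/2)^10 = 2^{1 − 10} = 1/512.
By linearity: E[X] = C(43, 5) · 2^{1 − 10} = 962598 · 1/512 = 481299/256.
Numerically: E[X] ≈ 1880.074219.

E[X] = C(43,5)·2^(1−C(5,2)) = 481299/256 ≈ 1880.074219.


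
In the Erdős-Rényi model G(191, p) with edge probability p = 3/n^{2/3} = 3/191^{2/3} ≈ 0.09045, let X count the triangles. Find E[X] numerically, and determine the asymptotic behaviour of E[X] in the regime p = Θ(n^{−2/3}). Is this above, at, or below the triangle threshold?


Number of potential triangles: C(191, 3) = 1143135.
Each occurs with probability p³ ≈ (0.09045)³ ≈ 7.401113e-04.
By linearity: E[X] = C(191, 3)·p³ ≈ 1143135 · 7.401113e-04 ≈ 846.0471.
Since α = 2/3 < 1, p = c/n^{2/3} ≫ 1/n is above the triangle threshold p ~ 1/n. Asymptotically E[X] ~ (c³/6)·n^{3(1−α)} = (3³/6)·n^{1} → ∞; triangles are abundant w.h.p.

E[X] ≈ 846.0471; in regime p = Θ(1/n^{2/3}) E[X] diverges (above the triangle threshold p ~ 1/n).


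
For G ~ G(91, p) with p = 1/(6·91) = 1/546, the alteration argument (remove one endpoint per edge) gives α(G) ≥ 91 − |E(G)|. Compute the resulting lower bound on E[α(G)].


E[|E(G)|] = C(91, 2)·p = 4095 · (1/546) = 15/2.
E[α(G)] ≥ n − E[|E(G)|] = 91 − 15/2 = 167/2.
Numerically: ≈ 83.50000.
(This is only a lower bound; the true E[α(G)] may be larger.)

E[α(G)] ≥ 167/2 ≈ 83.50000.


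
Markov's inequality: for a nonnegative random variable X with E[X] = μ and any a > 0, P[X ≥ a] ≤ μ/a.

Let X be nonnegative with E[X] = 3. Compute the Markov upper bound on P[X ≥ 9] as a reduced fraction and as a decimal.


μ = E[X] = 3, a = 9.
Markov: P[X ≥ 9] ≤ μ/a = (3)/9 = 1/3.
Numerically: ≈ 0.333333.
(Since a = 9 > μ = 3.000000, the bound 1/3 is < 1 and informative.)

P[X ≥ 9] ≤ 1/3 ≈ 0.333333.


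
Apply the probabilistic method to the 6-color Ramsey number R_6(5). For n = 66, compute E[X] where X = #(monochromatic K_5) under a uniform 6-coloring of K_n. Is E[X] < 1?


E[X] = C(66, 5) · 6^{1 − 10} = 8936928 · 6^{−9} = 8936928/10077696.
As a reduced fraction: E[X] = 31031/34992 ≈ 0.88680.
Is E[X] < 1? YES.
Since E[X] < 1, there exists a 6-coloring of K_{66} with no monochromatic K_5; hence R_6(5) > 66.

E[X] = 31031/34992 ≈ 0.88680; E[X] < 1, so R_6(5) > 66.


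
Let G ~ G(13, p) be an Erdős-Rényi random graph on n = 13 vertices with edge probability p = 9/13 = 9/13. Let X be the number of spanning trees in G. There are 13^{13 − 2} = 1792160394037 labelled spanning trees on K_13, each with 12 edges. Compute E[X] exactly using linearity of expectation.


K_13 has 13^{13 − 2} = 1792160394037 labelled spanning trees.
For each such spanning tree H, let X_H = 1 if all 12 edges of H are present in G. Then P[X_H = 1] = p^{12} = (9/13)^{12} = 282429536481/23298085122481.
Summing the indicators: E[X] = Σ_H E[X_H] = 1792160394037 · p^{12} = 1792160394037 · 282429536481/23298085122481 = 282429536481/13.
Numerically: E[X] ≈ 2.17253e+10.

E[X] = 1792160394037 · (9/13)^{12} = 282429536481/13 ≈ 2.17253e+10.


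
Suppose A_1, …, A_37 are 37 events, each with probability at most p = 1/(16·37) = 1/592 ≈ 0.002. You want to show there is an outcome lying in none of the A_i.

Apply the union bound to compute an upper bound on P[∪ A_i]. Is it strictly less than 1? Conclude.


Union bound: P[∪_{i=1}^{37} A_i] ≤ Σ_i P[A_i] ≤ 37·p = 37·(1/592) = 1/16.
Numerically: 1/16 ≈ 0.062.
Is 1/16 < 1? YES.
Since P[∪ A_i] ≤ 1/16 < 1, the complement has P[∩ A_i^c] ≥ 1 − 1/16 = 15/16 > 0, so some outcome avoids every A_i.

37·p = 1/16 ≈ 0.062; existence CERTIFIED by the union bound.


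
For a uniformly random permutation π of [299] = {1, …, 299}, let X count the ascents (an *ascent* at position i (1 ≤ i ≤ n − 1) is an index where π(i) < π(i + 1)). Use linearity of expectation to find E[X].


Write X = Σ X_I over i = 1, …, 298, with X_I the indicator of one ascent.
There are 298 indicators.
For each fixed i, the pair (π(i), π(i+1)) is a uniformly random ordered pair of distinct values from {1, …, 299}; by symmetry P[π(i) < π(i+1)] = 1/2.
By linearity: E[X] = 298 · (1/2) = (299 − 1) · (1/2) = 149 ≈ 149.0000.

E[X] = 149 = 149.0000.


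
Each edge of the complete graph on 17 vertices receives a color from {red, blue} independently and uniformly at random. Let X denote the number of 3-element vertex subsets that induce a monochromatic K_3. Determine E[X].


Let X = Σ_S X_S over the C(17, 3) = 680 subsets S of size 3, where X_S = 1 if the K_3 on S is monochromatic.
For a fixed S, the K_3 on S has C(3, 2) = 3 edges. P[all 3 edges red] = (1/2)^3, and likewise for blue, so P[monochromatic] = 2·(1/2)^3 = 2^{1 − 3} = 1/4.
By linearity: E[X] = C(17, 3) · 2^{1 − 3} = 680 · 1/4 = 170.
Numerically: E[X] ≈ 170.00000.

E[X] = C(17,3)·2^(1−C(3,2)) = 170 ≈ 170.00000.


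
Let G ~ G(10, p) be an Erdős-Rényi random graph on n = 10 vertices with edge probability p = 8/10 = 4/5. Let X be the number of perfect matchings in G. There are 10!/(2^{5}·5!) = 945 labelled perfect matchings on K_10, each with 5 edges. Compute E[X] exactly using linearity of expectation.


K_10 has 10!/(2^{5}·5!) = 945 labelled perfect matchings.
For each such perfect matching H, let X_H = 1 if all 5 edges of H are present in G. Then P[X_H = 1] = p^{5} = (4/5)^{5} = 1024/3125.
By linearity: E[X] = Σ_H E[X_H] = 945 · p^{5} = 945 · 1024/3125 = 193536/625.
Numerically: E[X] ≈ 309.658.

E[X] = 945 · (4/5)^{5} = 193536/625 ≈ 309.658.


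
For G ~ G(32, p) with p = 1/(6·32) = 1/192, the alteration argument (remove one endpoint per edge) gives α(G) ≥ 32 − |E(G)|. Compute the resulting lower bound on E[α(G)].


E[|E(G)|] = C(32, 2)·p = 496 · (1/192) = 31/12.
E[α(G)] ≥ n − E[|E(G)|] = 32 − 31/12 = 353/12.
Numerically: ≈ 29.416667.
(This is only a lower bound; the true E[α(G)] may be larger.)

E[α(G)] ≥ 353/12 ≈ 29.416667.


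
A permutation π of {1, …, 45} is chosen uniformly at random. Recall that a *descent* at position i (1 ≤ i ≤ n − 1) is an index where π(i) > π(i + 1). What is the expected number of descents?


Write X = Σ X_I over i = 1, …, 44, with X_I the indicator of one descent.
There are 44 indicators.
For each fixed i, the pair (π(i), π(i+1)) is a uniformly random ordered pair of distinct values from {1, …, 45}; by symmetry P[π(i) > π(i+1)] = 1/2.
By linearity: E[X] = 44 · (1/2) = (45 − 1) · (1/2) = 22 ≈ 22.000000.

E[X] = 22 = 22.000000.


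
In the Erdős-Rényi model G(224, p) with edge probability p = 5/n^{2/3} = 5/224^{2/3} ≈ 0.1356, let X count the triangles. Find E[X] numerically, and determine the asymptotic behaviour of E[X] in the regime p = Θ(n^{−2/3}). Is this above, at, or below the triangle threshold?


Number of potential triangles: C(224, 3) = 1848224.
Each occurs with probability p³ ≈ (0.1356)³ ≈ 2.491231e-03.
By linearity: E[X] = C(224, 3)·p³ ≈ 1848224 · 2.491231e-03 ≈ 4604.3527.
Since α = 2/3 < 1, p = c/n^{2/3} ≫ 1/n is above the triangle threshold p ~ 1/n. Asymptotically E[X] ~ (c³/6)·n^{3(1−α)} = (5³/6)·n^{1} → ∞; triangles are abundant w.h.p.

E[X] ≈ 4604.3527; in regime p = Θ(1/n^{2/3}) E[X] diverges (above the triangle threshold p ~ 1/n).


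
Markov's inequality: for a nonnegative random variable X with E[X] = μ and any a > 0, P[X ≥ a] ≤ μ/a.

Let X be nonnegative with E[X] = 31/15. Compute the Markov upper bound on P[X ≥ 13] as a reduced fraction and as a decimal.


μ = E[X] = 31/15, a = 13.
Markov: P[X ≥ 13] ≤ μ/a = (31/15)/13 = 31/195.
Numerically: ≈ 0.1590.
(Since a = 13 > μ = 2.0667, the bound 31/195 is < 1 and informative.)

P[X ≥ 13] ≤ 31/195 ≈ 0.1590.


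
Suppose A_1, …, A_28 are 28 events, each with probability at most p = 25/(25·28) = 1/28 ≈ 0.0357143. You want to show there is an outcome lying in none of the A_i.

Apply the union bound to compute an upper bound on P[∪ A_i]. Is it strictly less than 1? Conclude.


Union bound: P[∪_{i=1}^{28} A_i] ≤ Σ_i P[A_i] ≤ 28·p = 28·(1/28) = 1.
Numerically: 1 ≈ 1.0000000.
Is 1 < 1? NO.
Since the bound 1 is ≥ 1, the union bound is uninformative here; it does NOT by itself certify existence.

28·p = 1 ≈ 1.0000000; existence NOT certified by the union bound.


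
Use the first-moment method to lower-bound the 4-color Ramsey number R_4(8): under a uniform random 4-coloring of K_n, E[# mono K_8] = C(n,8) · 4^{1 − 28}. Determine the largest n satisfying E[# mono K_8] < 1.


We need C(n, 8) · 4^{1 − 28} < 1, i.e. C(n, 8) < 4^{28 − 1} = 18014398509481984.
Check values of n near the boundary:
  n = 407: C(407, 8) = 17424959239309050; 17424959239309050 < 18014398509481984? YES
  n = 408: C(408, 8) = 17773458424095231; 17773458424095231 < 18014398509481984? YES
  n = 409: C(409, 8) = 18128041135797879; 18128041135797879 < 18014398509481984? NO
The largest n with C(n, 8) < 18014398509481984 is n = 408 (where E[X] = 17773458424095231/18014398509481984 ≈ 0.98663). Hence R_4(8) > 408, i.e. R_4(8) ≥ 409.

Largest n = 408; hence R_4(8) > 408.


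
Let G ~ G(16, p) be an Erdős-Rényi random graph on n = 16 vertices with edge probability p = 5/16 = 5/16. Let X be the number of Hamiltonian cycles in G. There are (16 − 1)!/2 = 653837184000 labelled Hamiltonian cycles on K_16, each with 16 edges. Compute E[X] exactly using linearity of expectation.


K_16 has (16 − 1)!/2 = 653837184000 labelled Hamiltonian cycles.
For each such Hamiltonian cycle H, let X_H = 1 if all 16 edges of H are present in G. Then P[X_H = 1] = p^{16} = (5/16)^{16} = 152587890625/18446744073709551616.
By linearity of expectation: E[X] = Σ_H E[X_H] = 653837184000 · p^{16} = 653837184000 · 152587890625/18446744073709551616 = 97429332733154296875/18014398509481984.
Numerically: E[X] ≈ 5408.4.

E[X] = 653837184000 · (5/16)^{16} = 97429332733154296875/18014398509481984 ≈ 5408.4.


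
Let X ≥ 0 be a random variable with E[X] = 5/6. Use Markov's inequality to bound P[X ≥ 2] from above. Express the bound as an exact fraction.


μ = E[X] = 5/6, a = 2.
Markov: P[X ≥ 2] ≤ μ/a = (5/6)/2 = 5/12.
Numerically: ≈ 0.4167.
(Since a = 2 > μ = 0.8333, the bound 5/12 is < 1 and informative.)

P[X ≥ 2] ≤ 5/12 ≈ 0.4167.


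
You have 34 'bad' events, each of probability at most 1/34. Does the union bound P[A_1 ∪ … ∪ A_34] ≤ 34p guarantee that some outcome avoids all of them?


Union bound: P[∪_{i=1}^{34} A_i] ≤ Σ_i P[A_i] ≤ 34·p = 34·(1/34) = 1.
Numerically: 1 ≈ 1.0000000.
Is 1 < 1? NO.
Since the bound 1 is ≥ 1, the union bound is uninformative here; it does NOT by itself certify existence.

34·p = 1 ≈ 1.0000000; existence NOT certified by the union bound.


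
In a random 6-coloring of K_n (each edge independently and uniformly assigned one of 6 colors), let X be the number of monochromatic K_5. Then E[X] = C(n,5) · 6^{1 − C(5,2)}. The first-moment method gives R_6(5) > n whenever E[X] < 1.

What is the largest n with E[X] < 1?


We need C(n, 5) · 6^{1 − 10} < 1, i.e. C(n, 5) < 6^{10 − 1} = 10077696.
Check values of n near the boundary:
  n = 65: C(65, 5) = 8259888; 8259888 < 10077696? YES
  n = 66: C(66, 5) = 8936928; 8936928 < 10077696? YES
  n = 67: C(67, 5) = 9657648; 9657648 < 10077696? YES
  n = 68: C(68, 5) = 10424128; 10424128 < 10077696? NO
The largest n with C(n, 5) < 10077696 is n = 67 (where E[X] = 67067/69984 ≈ 0.958). Hence R_6(5) > 67, i.e. R_6(5) ≥ 68.

Largest n = 67; hence R_6(5) > 67.


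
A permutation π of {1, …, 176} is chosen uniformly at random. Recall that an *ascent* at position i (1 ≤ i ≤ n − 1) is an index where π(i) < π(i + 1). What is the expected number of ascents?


Write X = Σ X_I over i = 1, …, 175, with X_I the indicator of one ascent.
There are 175 indicators.
For each fixed i, the pair (π(i), π(i+1)) is a uniformly random ordered pair of distinct values from {1, …, 176}; by symmetry P[π(i) < π(i+1)] = 1/2.
By linearity: E[X] = 175 · (1/2) = (176 − 1) · (1/2) = 175/2 ≈ 87.50000.

E[X] = 175/2 = 87.50000.


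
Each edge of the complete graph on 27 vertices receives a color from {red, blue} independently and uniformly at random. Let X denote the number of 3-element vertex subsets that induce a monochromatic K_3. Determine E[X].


Let X = Σ_S X_S over the C(27, 3) = 2925 subsets S of size 3, where X_S = 1 if the K_3 on S is monochromatic.
For a fixed S, the K_3 on S has C(3, 2) = 3 edges. P[all 3 edges red] = (1/2)^3, and likewise for blue, so P[monochromatic] = 2·(1/2)^3 = 2^{1 − 3} = 1/4.
Summing: E[X] = C(27, 3) · 2^{1 − 3} = 2925 · 1/4 = 2925/4.
Numerically: E[X] ≈ 731.250000.

E[X] = C(27,3)·2^(1−C(3,2)) = 2925/4 ≈ 731.250000.


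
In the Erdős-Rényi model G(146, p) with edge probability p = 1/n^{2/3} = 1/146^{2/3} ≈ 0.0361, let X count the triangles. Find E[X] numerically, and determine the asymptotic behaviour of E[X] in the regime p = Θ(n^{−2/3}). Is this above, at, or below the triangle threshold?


Number of potential triangles: C(146, 3) = 508080.
Each occurs with probability p³ ≈ (0.0361)³ ≈ 4.69131e-05.
By linearity: E[X] = C(146, 3)·p³ ≈ 508080 · 4.69131e-05 ≈ 23.836.
Since α = 2/3 < 1, p = c/n^{2/3} ≫ 1/n is above the triangle threshold p ~ 1/n. Asymptotically E[X] ~ (c³/6)·n^{3(1−α)} = (1³/6)·n^{1} → ∞; triangles are abundant w.h.p.

E[X] ≈ 23.836; in regime p = Θ(1/n^{2/3}) E[X] diverges (above the triangle threshold p ~ 1/n).


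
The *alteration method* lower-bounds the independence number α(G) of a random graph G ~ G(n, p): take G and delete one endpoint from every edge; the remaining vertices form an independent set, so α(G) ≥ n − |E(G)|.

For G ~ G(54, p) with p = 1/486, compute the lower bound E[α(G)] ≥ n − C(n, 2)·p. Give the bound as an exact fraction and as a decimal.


E[|E(G)|] = C(54, 2)·p = 1431 · (1/486) = 53/18.
E[α(G)] ≥ n − E[|E(G)|] = 54 − 53/18 = 919/18.
Numerically: ≈ 51.056.
(This is only a lower bound; the true E[α(G)] may be larger.)

E[α(G)] ≥ 919/18 ≈ 51.056.


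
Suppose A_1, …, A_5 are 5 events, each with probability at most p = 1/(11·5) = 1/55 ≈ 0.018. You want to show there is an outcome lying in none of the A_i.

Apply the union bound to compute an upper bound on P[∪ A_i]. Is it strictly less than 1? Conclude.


Union bound: P[∪_{i=1}^{5} A_i] ≤ Σ_i P[A_i] ≤ 5·p = 5·(1/55) = 1/11.
Numerically: 1/11 ≈ 0.091.
Is 1/11 < 1? YES.
Since P[∪ A_i] ≤ 1/11 < 1, the complement has P[∩ A_i^c] ≥ 1 − 1/11 = 10/11 > 0, so some outcome avoids every A_i.

5·p = 1/11 ≈ 0.091; existence CERTIFIED by the union bound.


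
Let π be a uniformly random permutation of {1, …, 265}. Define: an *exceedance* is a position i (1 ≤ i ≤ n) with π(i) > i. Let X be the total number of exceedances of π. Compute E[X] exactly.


Write X = Σ_{i=1}^{265} X_i, where X_i = 1_{π(i) > i}.
For each fixed i, π(i) is uniform over {1, …, 265} (marginal of a uniform permutation), so P[π(i) > i] = (n − i)/n. Summing: Σ_{i=1}^{265} (n − i)/n = (0 + 1 + … + 264)/265 = 265(265 − 1)/(2·265) = (265 − 1)/2.
Hence E[X] = Σ_{i=1}^{265} (265 − i)/265 = 132 ≈ 132.00000.

E[X] = 132 = 132.00000.


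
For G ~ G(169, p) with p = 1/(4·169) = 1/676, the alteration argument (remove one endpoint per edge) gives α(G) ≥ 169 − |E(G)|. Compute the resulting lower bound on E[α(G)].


E[|E(G)|] = C(169, 2)·p = 14196 · (1/676) = 21.
E[α(G)] ≥ n − E[|E(G)|] = 169 − 21 = 148.
Numerically: ≈ 148.0000.
(This is only a lower bound; the true E[α(G)] may be larger.)

E[α(G)] ≥ 148 ≈ 148.0000.


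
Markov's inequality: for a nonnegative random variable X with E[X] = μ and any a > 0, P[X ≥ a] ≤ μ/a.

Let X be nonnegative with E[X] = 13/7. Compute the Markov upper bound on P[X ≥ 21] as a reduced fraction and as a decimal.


μ = E[X] = 13/7, a = 21.
Markov: P[X ≥ 21] ≤ μ/a = (13/7)/21 = 13/147.
Numerically: ≈ 0.088.
(Since a = 21 > μ = 1.857, the bound 13/147 is < 1 and informative.)

P[X ≥ 21] ≤ 13/147 ≈ 0.088.


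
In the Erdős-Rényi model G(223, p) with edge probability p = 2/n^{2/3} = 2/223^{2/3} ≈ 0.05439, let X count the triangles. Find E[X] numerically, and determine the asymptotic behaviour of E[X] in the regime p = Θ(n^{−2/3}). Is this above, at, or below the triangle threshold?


Number of potential triangles: C(223, 3) = 1823471.
Each occurs with probability p³ ≈ (0.05439)³ ≈ 1.608719e-04.
By linearity: E[X] = C(223, 3)·p³ ≈ 1823471 · 1.608719e-04 ≈ 293.3453.
Since α = 2/3 < 1, p = c/n^{2/3} ≫ 1/n is above the triangle threshold p ~ 1/n. Asymptotically E[X] ~ (c³/6)·n^{3(1−α)} = (2³/6)·n^{1} → ∞; triangles are abundant w.h.p.

E[X] ≈ 293.3453; in regime p = Θ(1/n^{2/3}) E[X] diverges (above the triangle threshold p ~ 1/n).


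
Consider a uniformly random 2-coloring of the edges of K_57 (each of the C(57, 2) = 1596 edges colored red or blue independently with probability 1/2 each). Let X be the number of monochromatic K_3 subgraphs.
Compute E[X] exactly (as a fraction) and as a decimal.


Let X = Σ_S X_S over the C(57, 3) = 29260 subsets S of size 3, where X_S = 1 if the K_3 on S is monochromatic.
For a fixed S, the K_3 on S has C(3, 2) = 3 edges. P[all 3 edges red] = (1/2)^3, and likewise for blue, so P[monochromatic] = 2·(1/2)^3 = 2^{1 − 3} = 1/4.
Summing: E[X] = C(57, 3) · 2^{1 − 3} = 29260 · 1/4 = 7315.
Numerically: E[X] ≈ 7315.000000.

E[X] = C(57,3)·2^(1−C(3,2)) = 7315 ≈ 7315.000000.


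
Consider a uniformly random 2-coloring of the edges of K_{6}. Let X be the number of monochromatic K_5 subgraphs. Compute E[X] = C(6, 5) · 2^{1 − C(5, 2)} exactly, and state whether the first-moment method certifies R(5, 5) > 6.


E[X] = C(6, 5) · 2^{1 − 10} = 6 · 2^{−9} = 6/512.
As a reduced fraction: E[X] = 3/256 ≈ 0.0117188.
Is E[X] < 1? YES.
Since E[X] < 1, there exists a 2-coloring of K_{6} with no monochromatic K_5; hence R(5, 5) > 6.

E[X] = 3/256 ≈ 0.0117188; E[X] < 1, so R(5, 5) > 6.


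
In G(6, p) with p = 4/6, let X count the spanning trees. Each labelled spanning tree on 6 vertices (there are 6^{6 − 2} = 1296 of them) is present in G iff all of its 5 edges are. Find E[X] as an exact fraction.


K_6 has 6^{6 − 2} = 1296 labelled spanning trees.
For each such spanning tree H, let X_H = 1 if all 5 edges of H are present in G. Then P[X_H = 1] = p^{5} = (2/3)^{5} = 32/243.
By linearity of expectation: E[X] = Σ_H E[X_H] = 1296 · p^{5} = 1296 · 32/243 = 512/3.
Numerically: E[X] ≈ 171.

E[X] = 1296 · (2/3)^{5} = 512/3 ≈ 171.


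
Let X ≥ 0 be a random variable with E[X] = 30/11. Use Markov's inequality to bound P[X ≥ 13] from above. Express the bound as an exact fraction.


μ = E[X] = 30/11, a = 13.
Markov: P[X ≥ 13] ≤ μ/a = (30/11)/13 = 30/143.
Numerically: ≈ 0.2098.
(Since a = 13 > μ = 2.7273, the bound 30/143 is < 1 and informative.)

P[X ≥ 13] ≤ 30/143 ≈ 0.2098.


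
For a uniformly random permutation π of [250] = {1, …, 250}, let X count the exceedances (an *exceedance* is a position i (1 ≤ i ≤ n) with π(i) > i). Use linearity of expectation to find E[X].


Write X = Σ_{i=1}^{250} X_i, where X_i = 1_{π(i) > i}.
For each fixed i, π(i) is uniform over {1, …, 250} (marginal of a uniform permutation), so P[π(i) > i] = (n − i)/n. Summing: Σ_{i=1}^{250} (n − i)/n = (0 + 1 + … + 249)/250 = 250(250 − 1)/(2·250) = (250 − 1)/2.
Hence E[X] = Σ_{i=1}^{250} (250 − i)/250 = 249/2 ≈ 124.5000.

E[X] = 249/2 = 124.5000.


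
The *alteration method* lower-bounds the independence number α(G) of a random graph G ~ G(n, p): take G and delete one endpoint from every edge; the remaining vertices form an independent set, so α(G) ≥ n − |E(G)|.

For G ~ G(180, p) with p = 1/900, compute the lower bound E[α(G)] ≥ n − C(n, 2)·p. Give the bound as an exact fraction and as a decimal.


E[|E(G)|] = C(180, 2)·p = 16110 · (1/900) = 179/10.
E[α(G)] ≥ n − E[|E(G)|] = 180 − 179/10 = 1621/10.
Numerically: ≈ 162.100.
(This is only a lower bound; the true E[α(G)] may be larger.)

E[α(G)] ≥ 1621/10 ≈ 162.100.


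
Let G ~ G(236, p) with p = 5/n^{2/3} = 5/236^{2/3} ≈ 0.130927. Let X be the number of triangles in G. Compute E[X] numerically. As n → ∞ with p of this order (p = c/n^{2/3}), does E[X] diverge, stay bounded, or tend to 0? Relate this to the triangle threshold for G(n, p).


Number of potential triangles: C(236, 3) = 2162940.
Each occurs with probability p³ ≈ (0.130927)³ ≈ 2.24432634e-03.
By linearity: E[X] = C(236, 3)·p³ ≈ 2162940 · 2.24432634e-03 ≈ 4854.343220.
Since α = 2/3 < 1, p = c/n^{2/3} ≫ 1/n is above the triangle threshold p ~ 1/n. Asymptotically E[X] ~ (c³/6)·n^{3(1−α)} = (5³/6)·n^{1} → ∞; triangles are abundant w.h.p.

E[X] ≈ 4854.343220; in regime p = Θ(1/n^{2/3}) E[X] diverges (above the triangle threshold p ~ 1/n).


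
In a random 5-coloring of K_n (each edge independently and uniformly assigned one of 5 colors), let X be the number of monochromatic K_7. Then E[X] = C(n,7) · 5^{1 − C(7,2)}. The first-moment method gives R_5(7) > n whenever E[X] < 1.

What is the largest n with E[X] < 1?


We need C(n, 7) · 5^{1 − 21} < 1, i.e. C(n, 7) < 5^{21 − 1} = 95367431640625.
Check values of n near the boundary:
  n = 335: C(335, 7) = 88202498238195; 88202498238195 < 95367431640625? YES
  n = 336: C(336, 7) = 90079147136880; 90079147136880 < 95367431640625? YES
  n = 337: C(337, 7) = 91989916924632; 91989916924632 < 95367431640625? YES
  n = 338: C(338, 7) = 93935323022736; 93935323022736 < 95367431640625? YES
  n = 339: C(339, 7) = 95915887062372; 95915887062372 < 95367431640625? NO
The largest n with C(n, 7) < 95367431640625 is n = 338 (where E[X] = 93935323022736/95367431640625 ≈ 0.984983). Hence R_5(7) > 338, i.e. R_5(7) ≥ 339.

Largest n = 338; hence R_5(7) > 338.


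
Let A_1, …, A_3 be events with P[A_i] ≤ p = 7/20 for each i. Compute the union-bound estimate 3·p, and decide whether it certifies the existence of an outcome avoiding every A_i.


Union bound: P[∪_{i=1}^{3} A_i] ≤ Σ_i P[A_i] ≤ 3·p = 3·(7/20) = 21/20.
Numerically: 21/20 ≈ 1.0500.
Is 21/20 < 1? NO.
Since the bound 21/20 is ≥ 1, the union bound is uninformative here; it does NOT by itself certify existence.

3·p = 21/20 ≈ 1.0500; existence NOT certified by the union bound.


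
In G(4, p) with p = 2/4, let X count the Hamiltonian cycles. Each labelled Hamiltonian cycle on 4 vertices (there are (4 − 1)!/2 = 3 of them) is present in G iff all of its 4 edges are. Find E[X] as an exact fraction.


K_4 has (4 − 1)!/2 = 3 labelled Hamiltonian cycles.
For each such Hamiltonian cycle H, let X_H = 1 if all 4 edges of H are present in G. Then P[X_H = 1] = p^{4} = (1/2)^{4} = 1/16.
By linearity: E[X] = Σ_H E[X_H] = 3 · p^{4} = 3 · 1/16 = 3/16.
Numerically: E[X] ≈ 0.1875.

E[X] = 3 · (1/2)^{4} = 3/16 ≈ 0.1875.


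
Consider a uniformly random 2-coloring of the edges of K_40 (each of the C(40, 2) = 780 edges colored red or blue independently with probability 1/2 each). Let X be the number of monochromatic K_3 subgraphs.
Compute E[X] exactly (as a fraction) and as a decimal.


Let X = Σ_S X_S over the C(40, 3) = 9880 subsets S of size 3, where X_S = 1 if the K_3 on S is monochromatic.
For a fixed S, the K_3 on S has C(3, 2) = 3 edges. P[all 3 edges red] = (1/2)^3, and likewise for blue, so P[monochromatic] = 2·(1/2)^3 = 2^{1 − 3} = 1/4.
Summing: E[X] = C(40, 3) · 2^{1 − 3} = 9880 · 1/4 = 2470.
Numerically: E[X] ≈ 2470.0000.

E[X] = C(40,3)·2^(1−C(3,2)) = 2470 ≈ 2470.0000.


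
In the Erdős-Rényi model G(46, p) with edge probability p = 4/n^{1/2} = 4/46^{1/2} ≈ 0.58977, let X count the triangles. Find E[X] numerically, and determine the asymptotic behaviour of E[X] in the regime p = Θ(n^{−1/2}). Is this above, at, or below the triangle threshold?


Number of potential triangles: C(46, 3) = 15180.
Each occurs with probability p³ ≈ (0.58977)³ ≈ 2.0513663e-01.
By linearity: E[X] = C(46, 3)·p³ ≈ 15180 · 2.0513663e-01 ≈ 3113.97411.
Since α = 1/2 < 1, p = c/n^{1/2} ≫ 1/n is above the triangle threshold p ~ 1/n. Asymptotically E[X] ~ (c³/6)·n^{3(1−α)} = (4³/6)·n^{1.5} → ∞; triangles are abundant w.h.p.

E[X] ≈ 3113.97411; in regime p = Θ(1/n^{1/2}) E[X] diverges (above the triangle threshold p ~ 1/n).


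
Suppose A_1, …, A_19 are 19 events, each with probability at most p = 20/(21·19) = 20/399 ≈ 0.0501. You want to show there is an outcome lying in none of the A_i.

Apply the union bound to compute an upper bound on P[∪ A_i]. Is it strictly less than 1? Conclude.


Union bound: P[∪_{i=1}^{19} A_i] ≤ Σ_i P[A_i] ≤ 19·p = 19·(20/399) = 20/21.
Numerically: 20/21 ≈ 0.9524.
Is 20/21 < 1? YES.
Since P[∪ A_i] ≤ 20/21 < 1, the complement has P[∩ A_i^c] ≥ 1 − 20/21 = 1/21 > 0, so some outcome avoids every A_i.

19·p = 20/21 ≈ 0.9524; existence CERTIFIED by the union bound.


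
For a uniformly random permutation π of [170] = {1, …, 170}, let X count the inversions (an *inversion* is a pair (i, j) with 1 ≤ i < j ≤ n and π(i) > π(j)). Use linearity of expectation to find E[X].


Write X = Σ X_I over the C(170, 2) = 14365 pairs i < j, with X_I the indicator of one inversion.
There are 14365 indicators.
For each fixed pair i < j, the values π(i) and π(j) are two distinct elements of {1, …, 170} in uniformly random order; by symmetry P[π(i) > π(j)] = 1/2.
By linearity: E[X] = 14365 · (1/2) = C(170, 2) · (1/2) = 14365/2 = 14365/2 ≈ 7182.5000.

E[X] = 14365/2 = 7182.5000.


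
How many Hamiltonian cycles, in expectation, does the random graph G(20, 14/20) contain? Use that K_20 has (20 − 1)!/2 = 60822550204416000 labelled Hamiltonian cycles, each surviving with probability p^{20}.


K_20 has (20 − 1)!/2 = 60822550204416000 labelled Hamiltonian cycles.
For each such Hamiltonian cycle H, let X_H = 1 if all 20 edges of H are present in G. Then P[X_H = 1] = p^{20} = (7/10)^{20} = 79792266297612001/100000000000000000000.
Summing the indicators: E[X] = Σ_H E[X_H] = 60822550204416000 · p^{20} = 60822550204416000 · 79792266297612001/100000000000000000000 = 1184855742873690605203907421/24414062500000.
Numerically: E[X] ≈ 4.853e+13.

E[X] = 60822550204416000 · (7/10)^{20} = 1184855742873690605203907421/24414062500000 ≈ 4.853e+13.


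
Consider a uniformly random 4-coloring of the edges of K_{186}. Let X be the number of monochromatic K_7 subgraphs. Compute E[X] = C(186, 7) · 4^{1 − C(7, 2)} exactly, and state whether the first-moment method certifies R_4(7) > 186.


E[X] = C(186, 7) · 4^{1 − 21} = 1363155866280 · 4^{−20} = 1363155866280/1099511627776.
As a reduced fraction: E[X] = 170394483285/137438953472 ≈ 1.2397830.
Is E[X] < 1? NO.
Since E[X] ≥ 1, the first-moment bound is inconclusive at n = 186; it does NOT by itself certify R_4(7) > 186.

E[X] = 170394483285/137438953472 ≈ 1.2397830; E[X] ≥ 1; first-moment method inconclusive here.


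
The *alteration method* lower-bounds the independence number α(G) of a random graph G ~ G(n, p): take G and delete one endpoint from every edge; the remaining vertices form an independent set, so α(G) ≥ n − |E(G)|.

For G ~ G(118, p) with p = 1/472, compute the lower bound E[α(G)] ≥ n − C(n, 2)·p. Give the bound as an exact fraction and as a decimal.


E[|E(G)|] = C(118, 2)·p = 6903 · (1/472) = 117/8.
E[α(G)] ≥ n − E[|E(G)|] = 118 − 117/8 = 827/8.
Numerically: ≈ 103.375000.
(This is only a lower bound; the true E[α(G)] may be larger.)

E[α(G)] ≥ 827/8 ≈ 103.375000.


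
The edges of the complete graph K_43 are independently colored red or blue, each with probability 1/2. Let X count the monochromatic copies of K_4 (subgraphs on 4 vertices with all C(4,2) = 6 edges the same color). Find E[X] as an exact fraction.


Let X = Σ_S X_S over the C(43, 4) = 123410 subsets S of size 4, where X_S = 1 if the K_4 on S is monochromatic.
For a fixed S, the K_4 on S has C(4, 2) = 6 edges. P[all 6 edges red] = (1/2)^6, and likewise for blue, so P[monochromatic] = 2·(1/2)^6 = 2^{1 − 6} = 1/32.
By linearity: E[X] = C(43, 4) · 2^{1 − 6} = 123410 · 1/32 = 61705/16.
Numerically: E[X] ≈ 3856.5625.

E[X] = C(43,4)·2^(1−C(4,2)) = 61705/16 ≈ 3856.5625.


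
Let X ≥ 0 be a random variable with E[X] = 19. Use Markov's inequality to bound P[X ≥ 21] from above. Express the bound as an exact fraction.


μ = E[X] = 19, a = 21.
Markov: P[X ≥ 21] ≤ μ/a = (19)/21 = 19/21.
Numerically: ≈ 0.904762.
(Since a = 21 > μ = 19.000000, the bound 19/21 is < 1 and informative.)

P[X ≥ 21] ≤ 19/21 ≈ 0.904762.


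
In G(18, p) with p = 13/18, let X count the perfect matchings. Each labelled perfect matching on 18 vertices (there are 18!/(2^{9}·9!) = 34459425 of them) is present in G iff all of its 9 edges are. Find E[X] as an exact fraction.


K_18 has 18!/(2^{9}·9!) = 34459425 labelled perfect matchings.
For each such perfect matching H, let X_H = 1 if all 9 edges of H are present in G. Then P[X_H = 1] = p^{9} = (13/18)^{9} = 10604499373/198359290368.
By linearity: E[X] = Σ_H E[X_H] = 34459425 · p^{9} = 34459425 · 10604499373/198359290368 = 4511419145758525/2448880128.
Numerically: E[X] ≈ 1.84e+06.

E[X] = 34459425 · (13/18)^{9} = 4511419145758525/2448880128 ≈ 1.84e+06.
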